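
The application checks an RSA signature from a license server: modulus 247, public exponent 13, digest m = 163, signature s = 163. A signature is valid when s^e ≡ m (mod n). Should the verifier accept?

s^13 mod 247 = 163
s^13 mod 247 = 163 matches m.

accept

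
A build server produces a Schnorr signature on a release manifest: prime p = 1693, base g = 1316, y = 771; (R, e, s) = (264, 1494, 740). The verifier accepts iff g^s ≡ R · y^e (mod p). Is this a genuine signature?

genuine

g^s mod p:
1316^740 mod 1693 = 326
R · y^e mod p:
771^1494 mod 1693 = 681
264·681 = 179784 ≡ 326 (mod 1693)
326 ≡ 326 (mod 1693); signature holds.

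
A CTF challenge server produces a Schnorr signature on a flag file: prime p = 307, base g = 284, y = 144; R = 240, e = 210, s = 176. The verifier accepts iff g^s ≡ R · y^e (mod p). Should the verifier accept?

g^s mod p:
284^2 = 80656 ≡ 222
284^4 ≡ 222^2 = 49284 ≡ 164
284^8 ≡ 164^2 = 26896 ≡ 187
284^16 ≡ 187^2 = 34969 ≡ 278
284^32 ≡ 278^2 = 77284 ≡ 227
284^64 ≡ 227^2 = 51529 ≡ 260
284^128 ≡ 260^2 = 67600 ≡ 60
176 = 128 + 32 + 16, so 284^176 ≡ 60·227·278 ≡ 129 (mod 307)
R · y^e mod p:
144^2 = 20736 ≡ 167
144^4 ≡ 167^2 = 27889 ≡ 259
144^8 ≡ 259^2 = 67081 ≡ 155
144^16 ≡ 155^2 = 24025 ≡ 79
144^32 ≡ 79^2 = 6241 ≡ 101
144^64 ≡ 101^2 = 10201 ≡ 70
144^128 ≡ 70^2 = 4900 ≡ 295
210 = 128 + 64 + 16 + 2, so 144^210 ≡ 295·70·79·167 ≡ 273 (mod 307)
240·273 = 65520 ≡ 129 (mod 307)
129 ≡ 129 (mod 307); signature holds.

accept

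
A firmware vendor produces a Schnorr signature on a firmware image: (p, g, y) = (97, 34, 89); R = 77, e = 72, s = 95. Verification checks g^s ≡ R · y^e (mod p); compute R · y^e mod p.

20

Squares mod 97: 89^1≡89, 89^2≡64, 89^4≡22, 89^8≡96, 89^16≡1, 89^32≡1, 89^64≡1
72 = 64 + 8, so 89^72 ≡ 1·96 ≡ 96 (mod 97)
R · y^e ≡ 77·96 = 7392 ≡ 20 (mod 97)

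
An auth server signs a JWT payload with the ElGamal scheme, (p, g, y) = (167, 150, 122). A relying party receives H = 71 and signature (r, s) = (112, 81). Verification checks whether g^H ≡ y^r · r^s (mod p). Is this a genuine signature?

Left side g^H mod p:
150^2 = 22500 ≡ 122
150^4 ≡ 122^2 = 14884 ≡ 21
150^8 ≡ 21^2 = 441 ≡ 107
150^16 ≡ 107^2 = 11449 ≡ 93
150^32 ≡ 93^2 = 8649 ≡ 132
150^64 ≡ 132^2 = 17424 ≡ 56
71 = 64 + 4 + 2 + 1, so 150^71 ≡ 56·21·122·150 ≡ 11 (mod 167)
Right side y^r · r^s mod p:
122^2 = 14884 ≡ 21
122^4 ≡ 21^2 = 441 ≡ 107
122^8 ≡ 107^2 = 11449 ≡ 93
122^16 ≡ 93^2 = 8649 ≡ 132
122^32 ≡ 132^2 = 17424 ≡ 56
122^64 ≡ 56^2 = 3136 ≡ 130
112 = 64 + 32 + 16, so 122^112 ≡ 130·56·132 ≡ 42 (mod 167)
112^2 = 12544 ≡ 19
112^4 ≡ 19^2 = 361 ≡ 27
112^8 ≡ 27^2 = 729 ≡ 61
112^16 ≡ 61^2 = 3721 ≡ 47
112^32 ≡ 47^2 = 2209 ≡ 38
112^64 ≡ 38^2 = 1444 ≡ 108
81 = 64 + 16 + 1, so 112^81 ≡ 108·47·112 ≡ 44 (mod 167)
42·44 = 1848 ≡ 11 (mod 167)
11 ≡ 11 (mod 167), so the signature is genuine.

genuine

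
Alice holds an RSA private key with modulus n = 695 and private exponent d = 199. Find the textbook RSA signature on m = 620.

m^199 mod 695 = 80

80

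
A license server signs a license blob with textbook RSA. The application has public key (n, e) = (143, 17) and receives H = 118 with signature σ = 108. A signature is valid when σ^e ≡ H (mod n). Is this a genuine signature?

forged

σ^17 mod 143 = 114
114 ≠ 118, so verification fails.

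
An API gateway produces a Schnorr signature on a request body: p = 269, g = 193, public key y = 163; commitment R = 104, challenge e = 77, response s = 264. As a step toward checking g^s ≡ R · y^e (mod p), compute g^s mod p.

220

193^2 = 37249 ≡ 127
193^4 ≡ 127^2 = 16129 ≡ 258
193^8 ≡ 258^2 = 66564 ≡ 121
193^16 ≡ 121^2 = 14641 ≡ 115
193^32 ≡ 115^2 = 13225 ≡ 44
193^64 ≡ 44^2 = 1936 ≡ 53
193^128 ≡ 53^2 = 2809 ≡ 119
193^256 ≡ 119^2 = 14161 ≡ 173
264 = 256 + 8, so 193^264 ≡ 173·121 ≡ 220 (mod 269)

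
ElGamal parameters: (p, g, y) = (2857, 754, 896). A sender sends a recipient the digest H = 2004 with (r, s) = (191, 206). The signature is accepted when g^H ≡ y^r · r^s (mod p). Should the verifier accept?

Left side g^H mod p:
Squares mod 2857: 754^1≡754, 754^2≡2830, 754^4≡729, 754^8≡39, 754^16≡1521, 754^32≡2128, 754^64≡39, 754^128≡1521, 754^256≡2128, 754^512≡39, 754^1024≡1521
2004 = 1024 + 512 + 256 + 128 + 64 + 16 + 4, so 754^2004 ≡ 1521·39·2128·1521·39·1521·729 ≡ 1336 (mod 2857)
Right side y^r · r^s mod p:
Squares mod 2857: 896^1≡896, 896^2≡2856, 896^4≡1, 896^8≡1, 896^16≡1, 896^32≡1, 896^64≡1, 896^128≡1
191 = 128 + 32 + 16 + 8 + 4 + 2 + 1, so 896^191 ≡ 1·1·1·1·1·2856·896 ≡ 1961 (mod 2857)
Squares mod 2857: 191^1≡191, 191^2≡2197, 191^4≡1336, 191^8≡2128, 191^16≡39, 191^32≡1521, 191^64≡2128, 191^128≡39
206 = 128 + 64 + 8 + 4 + 2, so 191^206 ≡ 39·2128·2128·1336·2197 ≡ 1693 (mod 2857)
1961·1693 = 3319973 ≡ 139 (mod 2857)
1336 ≠ 139, so verification fails.

reject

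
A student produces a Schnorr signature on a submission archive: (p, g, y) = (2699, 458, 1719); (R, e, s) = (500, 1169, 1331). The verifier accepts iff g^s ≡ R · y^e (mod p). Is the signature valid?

g^s mod p:
458^2 = 209764 ≡ 1941
458^4 ≡ 1941^2 = 3767481 ≡ 2376
458^8 ≡ 2376^2 = 5645376 ≡ 1767
458^16 ≡ 1767^2 = 3122289 ≡ 2245
458^32 ≡ 2245^2 = 5040025 ≡ 992
458^64 ≡ 992^2 = 984064 ≡ 1628
458^128 ≡ 1628^2 = 2650384 ≡ 2665
458^256 ≡ 2665^2 = 7102225 ≡ 1156
458^512 ≡ 1156^2 = 1336336 ≡ 331
458^1024 ≡ 331^2 = 109561 ≡ 1601
1331 = 1024 + 256 + 32 + 16 + 2 + 1, so 458^1331 ≡ 1601·1156·992·2245·1941·458 ≡ 284 (mod 2699)
R · y^e mod p:
1719^2 = 2954961 ≡ 2255
1719^4 ≡ 2255^2 = 5085025 ≡ 109
1719^8 ≡ 109^2 = 11881 ≡ 1085
1719^16 ≡ 1085^2 = 1177225 ≡ 461
1719^32 ≡ 461^2 = 212521 ≡ 1999
1719^64 ≡ 1999^2 = 3996001 ≡ 1481
1719^128 ≡ 1481^2 = 2193361 ≡ 1773
1719^256 ≡ 1773^2 = 3143529 ≡ 1893
1719^512 ≡ 1893^2 = 3583449 ≡ 1876
1719^1024 ≡ 1876^2 = 3519376 ≡ 2579
1169 = 1024 + 128 + 16 + 1, so 1719^1169 ≡ 2579·1773·461·1719 ≡ 454 (mod 2699)
500·454 = 227000 ≡ 284 (mod 2699)
284 ≡ 284 (mod 2699); signature holds.

valid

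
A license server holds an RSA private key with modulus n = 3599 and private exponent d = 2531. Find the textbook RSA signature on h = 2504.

Squares mod 3599: h^1≡2504, h^2≡558, h^4≡1850, h^8≡3450, h^16≡607, h^32≡1351, h^64≡508, h^128≡2535, h^256≡2010, h^512≡2022, h^1024≡20, h^2048≡400
2531 = 2048 + 256 + 128 + 64 + 32 + 2 + 1, so h^2531 ≡ 400·2010·2535·508·1351·558·2504 ≡ 2565 (mod 3599)

2565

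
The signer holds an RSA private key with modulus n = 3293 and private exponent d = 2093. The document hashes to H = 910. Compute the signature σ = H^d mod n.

1345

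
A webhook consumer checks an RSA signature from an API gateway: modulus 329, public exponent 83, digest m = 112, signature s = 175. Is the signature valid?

invalid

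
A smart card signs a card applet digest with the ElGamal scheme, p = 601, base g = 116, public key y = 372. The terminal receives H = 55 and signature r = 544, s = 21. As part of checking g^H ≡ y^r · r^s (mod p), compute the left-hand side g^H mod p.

116^2 = 13456 ≡ 234
116^4 ≡ 234^2 = 54756 ≡ 65
116^8 ≡ 65^2 = 4225 ≡ 18
116^16 ≡ 18^2 = 324
116^32 ≡ 324^2 = 104976 ≡ 402
55 = 32 + 16 + 4 + 2 + 1, so 116^55 ≡ 402·324·65·234·116 ≡ 295 (mod 601)

295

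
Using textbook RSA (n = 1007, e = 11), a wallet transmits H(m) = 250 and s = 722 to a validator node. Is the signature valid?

invalid

s^2 ≡ 722^2 = 521284 ≡ 665
s^4 ≡ 665^2 = 442225 ≡ 152
s^8 ≡ 152^2 = 23104 ≡ 950
11 = 8 + 2 + 1, so s^11 ≡ 950·665·722 ≡ 836 (mod 1007)
The recovered value 836 does not match the digest 250.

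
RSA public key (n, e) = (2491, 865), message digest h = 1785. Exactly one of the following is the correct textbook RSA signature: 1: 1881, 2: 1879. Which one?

Candidate 1: Squares mod 2491: 1881^1≡1881, 1881^2≡941, 1881^4≡1176, 1881^8≡471, 1881^16≡142, 1881^32≡236, 1881^64≡894, 1881^128≡2116, 1881^256≡1129, 1881^512≡1740; 865 = 512 + 256 + 64 + 32 + 1, so 1881^865 ≡ 1740·1129·894·236·1881 ≡ 518 (mod 2491)
Candidate 2: Squares mod 2491: 1879^1≡1879, 1879^2≡894, 1879^4≡2116, 1879^8≡1129, 1879^16≡1740, 1879^32≡1035, 1879^64≡95, 1879^128≡1552, 1879^256≡2398, 1879^512≡1176; 865 = 512 + 256 + 64 + 32 + 1, so 1879^865 ≡ 1176·2398·95·1035·1879 ≡ 1785 (mod 2491)
  → matches h = 1785

2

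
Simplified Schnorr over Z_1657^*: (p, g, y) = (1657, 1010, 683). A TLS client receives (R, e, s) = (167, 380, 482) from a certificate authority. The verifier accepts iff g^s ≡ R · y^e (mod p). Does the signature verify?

g^s mod p:
1010^2 = 1020100 ≡ 1045
1010^4 ≡ 1045^2 = 1092025 ≡ 62
1010^8 ≡ 62^2 = 3844 ≡ 530
1010^16 ≡ 530^2 = 280900 ≡ 867
1010^32 ≡ 867^2 = 751689 ≡ 1068
1010^64 ≡ 1068^2 = 1140624 ≡ 608
1010^128 ≡ 608^2 = 369664 ≡ 153
1010^256 ≡ 153^2 = 23409 ≡ 211
482 = 256 + 128 + 64 + 32 + 2, so 1010^482 ≡ 211·153·608·1068·1045 ≡ 1242 (mod 1657)
R · y^e mod p:
683^2 = 466489 ≡ 872
683^4 ≡ 872^2 = 760384 ≡ 1478
683^8 ≡ 1478^2 = 2184484 ≡ 558
683^16 ≡ 558^2 = 311364 ≡ 1505
683^32 ≡ 1505^2 = 2265025 ≡ 1563
683^64 ≡ 1563^2 = 2442969 ≡ 551
683^128 ≡ 551^2 = 303601 ≡ 370
683^256 ≡ 370^2 = 136900 ≡ 1026
380 = 256 + 64 + 32 + 16 + 8 + 4, so 683^380 ≡ 1026·551·1563·1505·558·1478 ≡ 573 (mod 1657)
167·573 = 95691 ≡ 1242 (mod 1657)
1242 ≡ 1242 (mod 1657); signature holds.

verifies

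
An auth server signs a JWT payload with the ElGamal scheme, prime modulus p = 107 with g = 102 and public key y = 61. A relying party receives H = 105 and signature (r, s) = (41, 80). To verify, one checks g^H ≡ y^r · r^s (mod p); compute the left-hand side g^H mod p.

102^2 = 10404 ≡ 25
102^4 ≡ 25^2 = 625 ≡ 90
102^8 ≡ 90^2 = 8100 ≡ 75
102^16 ≡ 75^2 = 5625 ≡ 61
102^32 ≡ 61^2 = 3721 ≡ 83
102^64 ≡ 83^2 = 6889 ≡ 41
105 = 64 + 32 + 8 + 1, so 102^105 ≡ 41·83·75·102 ≡ 64 (mod 107)

64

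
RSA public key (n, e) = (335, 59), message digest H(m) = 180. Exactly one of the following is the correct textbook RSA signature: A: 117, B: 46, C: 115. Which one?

Candidate A: Squares mod 335: 117^1≡117, 117^2≡289, 117^4≡106, 117^8≡181, 117^16≡266, 117^32≡71; 59 = 32 + 16 + 8 + 2 + 1, so 117^59 ≡ 71·266·181·289·117 ≡ 98 (mod 335)
Candidate B: Squares mod 335: 46^1≡46, 46^2≡106, 46^4≡181, 46^8≡266, 46^16≡71, 46^32≡16; 59 = 32 + 16 + 8 + 2 + 1, so 46^59 ≡ 16·71·266·106·46 ≡ 111 (mod 335)
Candidate C: Squares mod 335: 115^1≡115, 115^2≡160, 115^4≡140, 115^8≡170, 115^16≡90, 115^32≡60; 59 = 32 + 16 + 8 + 2 + 1, so 115^59 ≡ 60·90·170·160·115 ≡ 180 (mod 335)
  → matches H(m) = 180

C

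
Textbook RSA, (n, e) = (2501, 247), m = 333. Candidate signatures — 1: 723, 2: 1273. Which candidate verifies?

Candidate 1: 723^2 = 522729 ≡ 20; 723^4 ≡ 20^2 = 400; 723^8 ≡ 400^2 = 160000 ≡ 2437; 723^16 ≡ 2437^2 = 5938969 ≡ 1595; 723^32 ≡ 1595^2 = 2544025 ≡ 508; 723^64 ≡ 508^2 = 258064 ≡ 461; 723^128 ≡ 461^2 = 212521 ≡ 2437; 247 = 128 + 64 + 32 + 16 + 4 + 2 + 1, so 723^247 ≡ 2437·461·508·1595·400·20·723 ≡ 1688 (mod 2501)
Candidate 2: 1273^2 = 1620529 ≡ 2382; 1273^4 ≡ 2382^2 = 5673924 ≡ 1656; 1273^8 ≡ 1656^2 = 2742336 ≡ 1240; 1273^16 ≡ 1240^2 = 1537600 ≡ 1986; 1273^32 ≡ 1986^2 = 3944196 ≡ 119; 1273^64 ≡ 119^2 = 14161 ≡ 1656; 1273^128 ≡ 1656^2 = 2742336 ≡ 1240; 247 = 128 + 64 + 32 + 16 + 4 + 2 + 1, so 1273^247 ≡ 1240·1656·119·1986·1656·2382·1273 ≡ 333 (mod 2501)
  → matches m = 333

2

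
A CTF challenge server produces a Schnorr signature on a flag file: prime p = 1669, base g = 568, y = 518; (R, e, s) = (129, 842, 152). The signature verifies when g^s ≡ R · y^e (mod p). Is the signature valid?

g^s mod p:
568^2 = 322624 ≡ 507
568^4 ≡ 507^2 = 257049 ≡ 23
568^8 ≡ 23^2 = 529
568^16 ≡ 529^2 = 279841 ≡ 1118
568^32 ≡ 1118^2 = 1249924 ≡ 1512
568^64 ≡ 1512^2 = 2286144 ≡ 1283
568^128 ≡ 1283^2 = 1646089 ≡ 455
152 = 128 + 16 + 8, so 568^152 ≡ 455·1118·529 ≡ 802 (mod 1669)
R · y^e mod p:
518^2 = 268324 ≡ 1284
518^4 ≡ 1284^2 = 1648656 ≡ 1353
518^8 ≡ 1353^2 = 1830609 ≡ 1385
518^16 ≡ 1385^2 = 1918225 ≡ 544
518^32 ≡ 544^2 = 295936 ≡ 523
518^64 ≡ 523^2 = 273529 ≡ 1482
518^128 ≡ 1482^2 = 2196324 ≡ 1589
518^256 ≡ 1589^2 = 2524921 ≡ 1393
518^512 ≡ 1393^2 = 1940449 ≡ 1071
842 = 512 + 256 + 64 + 8 + 2, so 518^842 ≡ 1071·1393·1482·1385·1284 ≡ 1385 (mod 1669)
129·1385 = 178665 ≡ 82 (mod 1669)
802 ≠ 82; the check fails.

invalid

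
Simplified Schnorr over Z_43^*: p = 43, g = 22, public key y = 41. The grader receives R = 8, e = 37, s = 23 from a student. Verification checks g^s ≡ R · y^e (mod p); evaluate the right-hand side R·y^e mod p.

32

41^2 = 1681 ≡ 4
41^4 ≡ 4^2 = 16
41^8 ≡ 16^2 = 256 ≡ 41
41^16 ≡ 41^2 = 1681 ≡ 4
41^32 ≡ 4^2 = 16
37 = 32 + 4 + 1, so 41^37 ≡ 16·16·41 ≡ 4 (mod 43)
R · y^e ≡ 8·4 = 32 ≡ 32 (mod 43)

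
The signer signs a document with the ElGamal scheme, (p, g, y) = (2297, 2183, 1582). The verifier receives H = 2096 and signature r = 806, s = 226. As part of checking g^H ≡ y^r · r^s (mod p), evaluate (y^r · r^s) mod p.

1582^2 = 2502724 ≡ 1291
1582^4 ≡ 1291^2 = 1666681 ≡ 1356
1582^8 ≡ 1356^2 = 1838736 ≡ 1136
1582^16 ≡ 1136^2 = 1290496 ≡ 1879
1582^32 ≡ 1879^2 = 3530641 ≡ 152
1582^64 ≡ 152^2 = 23104 ≡ 134
1582^128 ≡ 134^2 = 17956 ≡ 1877
1582^256 ≡ 1877^2 = 3523129 ≡ 1828
1582^512 ≡ 1828^2 = 3341584 ≡ 1746
806 = 512 + 256 + 32 + 4 + 2, so 1582^806 ≡ 1746·1828·152·1356·1291 ≡ 679 (mod 2297)
806^2 = 649636 ≡ 1882
806^4 ≡ 1882^2 = 3541924 ≡ 2247
806^8 ≡ 2247^2 = 5049009 ≡ 203
806^16 ≡ 203^2 = 41209 ≡ 2160
806^32 ≡ 2160^2 = 4665600 ≡ 393
806^64 ≡ 393^2 = 154449 ≡ 550
806^128 ≡ 550^2 = 302500 ≡ 1593
226 = 128 + 64 + 32 + 2, so 806^226 ≡ 1593·550·393·1882 ≡ 1244 (mod 2297)
y^r · r^s ≡ 679·1244 = 844676 ≡ 1677 (mod 2297)

1677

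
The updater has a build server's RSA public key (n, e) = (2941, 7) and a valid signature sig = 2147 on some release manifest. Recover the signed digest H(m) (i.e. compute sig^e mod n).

Squares mod 2941: sig^1≡2147, sig^2≡1062, sig^4≡1441
7 = 4 + 2 + 1, so sig^7 ≡ 1441·1062·2147 ≡ 248 (mod 2941)

248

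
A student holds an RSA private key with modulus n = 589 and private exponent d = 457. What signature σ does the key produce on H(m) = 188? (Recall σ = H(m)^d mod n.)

(H(m))^2 ≡ 188^2 = 35344 ≡ 4
(H(m))^4 ≡ 4^2 = 16
(H(m))^8 ≡ 16^2 = 256
(H(m))^16 ≡ 256^2 = 65536 ≡ 157
(H(m))^32 ≡ 157^2 = 24649 ≡ 500
(H(m))^64 ≡ 500^2 = 250000 ≡ 264
(H(m))^128 ≡ 264^2 = 69696 ≡ 194
(H(m))^256 ≡ 194^2 = 37636 ≡ 529
457 = 256 + 128 + 64 + 8 + 1, so (H(m))^457 ≡ 529·194·264·256·188 ≡ 252 (mod 589)

252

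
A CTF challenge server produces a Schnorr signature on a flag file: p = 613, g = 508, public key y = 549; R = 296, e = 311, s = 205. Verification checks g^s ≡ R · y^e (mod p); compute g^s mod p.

508^2 = 258064 ≡ 604
508^4 ≡ 604^2 = 364816 ≡ 81
508^8 ≡ 81^2 = 6561 ≡ 431
508^16 ≡ 431^2 = 185761 ≡ 22
508^32 ≡ 22^2 = 484
508^64 ≡ 484^2 = 234256 ≡ 90
508^128 ≡ 90^2 = 8100 ≡ 131
205 = 128 + 64 + 8 + 4 + 1, so 508^205 ≡ 131·90·431·81·508 ≡ 508 (mod 613)

508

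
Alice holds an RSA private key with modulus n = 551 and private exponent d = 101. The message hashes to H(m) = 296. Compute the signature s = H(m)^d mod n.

216

(H(m))^2 ≡ 296^2 = 87616 ≡ 7
(H(m))^4 ≡ 7^2 = 49
(H(m))^8 ≡ 49^2 = 2401 ≡ 197
(H(m))^16 ≡ 197^2 = 38809 ≡ 239
(H(m))^32 ≡ 239^2 = 57121 ≡ 368
(H(m))^64 ≡ 368^2 = 135424 ≡ 429
101 = 64 + 32 + 4 + 1, so (H(m))^101 ≡ 429·368·49·296 ≡ 216 (mod 551)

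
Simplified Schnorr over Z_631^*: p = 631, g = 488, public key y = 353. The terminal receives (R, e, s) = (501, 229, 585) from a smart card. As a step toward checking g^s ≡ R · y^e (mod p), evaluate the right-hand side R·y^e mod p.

353^2 = 124609 ≡ 302
353^4 ≡ 302^2 = 91204 ≡ 340
353^8 ≡ 340^2 = 115600 ≡ 127
353^16 ≡ 127^2 = 16129 ≡ 354
353^32 ≡ 354^2 = 125316 ≡ 378
353^64 ≡ 378^2 = 142884 ≡ 278
353^128 ≡ 278^2 = 77284 ≡ 302
229 = 128 + 64 + 32 + 4 + 1, so 353^229 ≡ 302·278·378·340·353 ≡ 581 (mod 631)
R · y^e ≡ 501·581 = 291081 ≡ 190 (mod 631)

190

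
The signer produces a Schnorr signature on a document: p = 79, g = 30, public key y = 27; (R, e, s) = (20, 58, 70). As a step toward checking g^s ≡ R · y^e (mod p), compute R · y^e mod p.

27^58 mod 79 = 65
R · y^e ≡ 20·65 = 1300 ≡ 36 (mod 79)

36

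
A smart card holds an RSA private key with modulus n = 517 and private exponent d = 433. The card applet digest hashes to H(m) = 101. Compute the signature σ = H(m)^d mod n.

(H(m))^2 ≡ 101^2 = 10201 ≡ 378
(H(m))^4 ≡ 378^2 = 142884 ≡ 192
(H(m))^8 ≡ 192^2 = 36864 ≡ 157
(H(m))^16 ≡ 157^2 = 24649 ≡ 350
(H(m))^32 ≡ 350^2 = 122500 ≡ 488
(H(m))^64 ≡ 488^2 = 238144 ≡ 324
(H(m))^128 ≡ 324^2 = 104976 ≡ 25
(H(m))^256 ≡ 25^2 = 625 ≡ 108
433 = 256 + 128 + 32 + 16 + 1, so (H(m))^433 ≡ 108·25·488·350·101 ≡ 294 (mod 517)

294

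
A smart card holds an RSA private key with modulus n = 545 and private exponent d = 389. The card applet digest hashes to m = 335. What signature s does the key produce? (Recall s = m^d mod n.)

m^2 ≡ 335^2 = 112225 ≡ 500
m^4 ≡ 500^2 = 250000 ≡ 390
m^8 ≡ 390^2 = 152100 ≡ 45
m^16 ≡ 45^2 = 2025 ≡ 390
m^32 ≡ 390^2 = 152100 ≡ 45
m^64 ≡ 45^2 = 2025 ≡ 390
m^128 ≡ 390^2 = 152100 ≡ 45
m^256 ≡ 45^2 = 2025 ≡ 390
389 = 256 + 128 + 4 + 1, so m^389 ≡ 390·45·390·335 ≡ 395 (mod 545)

395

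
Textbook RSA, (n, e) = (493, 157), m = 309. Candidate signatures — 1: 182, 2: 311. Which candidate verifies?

Candidate 1: Squares mod 493: 182^1≡182, 182^2≡93, 182^4≡268, 182^8≡339, 182^16≡52, 182^32≡239, 182^64≡426, 182^128≡52; 157 = 128 + 16 + 8 + 4 + 1, so 182^157 ≡ 52·52·339·268·182 ≡ 184 (mod 493)
Candidate 2: Squares mod 493: 311^1≡311, 311^2≡93, 311^4≡268, 311^8≡339, 311^16≡52, 311^32≡239, 311^64≡426, 311^128≡52; 157 = 128 + 16 + 8 + 4 + 1, so 311^157 ≡ 52·52·339·268·311 ≡ 309 (mod 493)
  → matches m = 309

2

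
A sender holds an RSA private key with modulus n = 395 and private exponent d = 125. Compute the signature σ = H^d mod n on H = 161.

391

H^2 ≡ 161^2 = 25921 ≡ 246
H^4 ≡ 246^2 = 60516 ≡ 81
H^8 ≡ 81^2 = 6561 ≡ 241
H^16 ≡ 241^2 = 58081 ≡ 16
H^32 ≡ 16^2 = 256
H^64 ≡ 256^2 = 65536 ≡ 361
125 = 64 + 32 + 16 + 8 + 4 + 1, so H^125 ≡ 361·256·16·241·81·161 ≡ 391 (mod 395)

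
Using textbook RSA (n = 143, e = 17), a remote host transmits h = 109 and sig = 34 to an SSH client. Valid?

no

sig^2 ≡ 34^2 = 1156 ≡ 12
sig^4 ≡ 12^2 = 144 ≡ 1
sig^8 ≡ 1^2 = 1
sig^16 ≡ 1^2 = 1
17 = 16 + 1, so sig^17 ≡ 1·34 ≡ 34 (mod 143)
sig^17 mod 143 = 34, but h = 109.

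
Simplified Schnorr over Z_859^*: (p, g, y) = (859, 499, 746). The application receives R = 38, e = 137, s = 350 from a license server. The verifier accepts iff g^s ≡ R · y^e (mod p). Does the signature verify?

g^s mod p:
Squares mod 859: 499^1≡499, 499^2≡750, 499^4≡714, 499^8≡409, 499^16≡635, 499^32≡354, 499^64≡761, 499^128≡155, 499^256≡832
350 = 256 + 64 + 16 + 8 + 4 + 2, so 499^350 ≡ 832·761·635·409·714·750 ≡ 761 (mod 859)
R · y^e mod p:
Squares mod 859: 746^1≡746, 746^2≡743, 746^4≡571, 746^8≡480, 746^16≡188, 746^32≡125, 746^64≡163, 746^128≡799
137 = 128 + 8 + 1, so 746^137 ≡ 799·480·746 ≡ 508 (mod 859)
38·508 = 19304 ≡ 406 (mod 859)
761 ≠ 406; the check fails.

does not verify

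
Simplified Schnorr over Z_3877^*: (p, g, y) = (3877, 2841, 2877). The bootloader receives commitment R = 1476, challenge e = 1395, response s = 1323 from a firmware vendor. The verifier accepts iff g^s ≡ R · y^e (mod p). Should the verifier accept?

g^s mod p:
2841^2 = 8071281 ≡ 3244
2841^4 ≡ 3244^2 = 10523536 ≡ 1358
2841^8 ≡ 1358^2 = 1844164 ≡ 2589
2841^16 ≡ 2589^2 = 6702921 ≡ 3465
2841^32 ≡ 3465^2 = 12006225 ≡ 3033
2841^64 ≡ 3033^2 = 9199089 ≡ 2845
2841^128 ≡ 2845^2 = 8094025 ≡ 2726
2841^256 ≡ 2726^2 = 7431076 ≡ 2744
2841^512 ≡ 2744^2 = 7529536 ≡ 402
2841^1024 ≡ 402^2 = 161604 ≡ 2647
1323 = 1024 + 256 + 32 + 8 + 2 + 1, so 2841^1323 ≡ 2647·2744·3033·2589·3244·2841 ≡ 3788 (mod 3877)
R · y^e mod p:
2877^2 = 8277129 ≡ 3611
2877^4 ≡ 3611^2 = 13039321 ≡ 970
2877^8 ≡ 970^2 = 940900 ≡ 2666
2877^16 ≡ 2666^2 = 7107556 ≡ 1015
2877^32 ≡ 1015^2 = 1030225 ≡ 2820
2877^64 ≡ 2820^2 = 7952400 ≡ 673
2877^128 ≡ 673^2 = 452929 ≡ 3197
2877^256 ≡ 3197^2 = 10220809 ≡ 1037
2877^512 ≡ 1037^2 = 1075369 ≡ 1440
2877^1024 ≡ 1440^2 = 2073600 ≡ 3282
1395 = 1024 + 256 + 64 + 32 + 16 + 2 + 1, so 2877^1395 ≡ 3282·1037·673·2820·1015·3611·2877 ≡ 3202 (mod 3877)
1476·3202 = 4726152 ≡ 89 (mod 3877)
3788 ≠ 89; the check fails.

reject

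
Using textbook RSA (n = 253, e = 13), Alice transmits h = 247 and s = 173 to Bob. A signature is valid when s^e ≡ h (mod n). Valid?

no

s^2 ≡ 173^2 = 29929 ≡ 75
s^4 ≡ 75^2 = 5625 ≡ 59
s^8 ≡ 59^2 = 3481 ≡ 192
13 = 8 + 4 + 1, so s^13 ≡ 192·59·173 ≡ 6 (mod 253)
The recovered value 6 does not match the digest 247.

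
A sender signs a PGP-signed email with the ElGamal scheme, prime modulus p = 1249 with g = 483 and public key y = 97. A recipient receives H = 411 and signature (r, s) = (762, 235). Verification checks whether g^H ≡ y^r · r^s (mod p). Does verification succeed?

Left side g^H mod p:
483^2 = 233289 ≡ 975
483^4 ≡ 975^2 = 950625 ≡ 136
483^8 ≡ 136^2 = 18496 ≡ 1010
483^16 ≡ 1010^2 = 1020100 ≡ 916
483^32 ≡ 916^2 = 839056 ≡ 977
483^64 ≡ 977^2 = 954529 ≡ 293
483^128 ≡ 293^2 = 85849 ≡ 917
483^256 ≡ 917^2 = 840889 ≡ 312
411 = 256 + 128 + 16 + 8 + 2 + 1, so 483^411 ≡ 312·917·916·1010·975·483 ≡ 10 (mod 1249)
Right side y^r · r^s mod p:
97^2 = 9409 ≡ 666
97^4 ≡ 666^2 = 443556 ≡ 161
97^8 ≡ 161^2 = 25921 ≡ 941
97^16 ≡ 941^2 = 885481 ≡ 1189
97^32 ≡ 1189^2 = 1413721 ≡ 1102
97^64 ≡ 1102^2 = 1214404 ≡ 376
97^128 ≡ 376^2 = 141376 ≡ 239
97^256 ≡ 239^2 = 57121 ≡ 916
97^512 ≡ 916^2 = 839056 ≡ 977
762 = 512 + 128 + 64 + 32 + 16 + 8 + 2, so 97^762 ≡ 977·239·376·1102·1189·941·666 ≡ 156 (mod 1249)
762^2 = 580644 ≡ 1108
762^4 ≡ 1108^2 = 1227664 ≡ 1146
762^8 ≡ 1146^2 = 1313316 ≡ 617
762^16 ≡ 617^2 = 380689 ≡ 993
762^32 ≡ 993^2 = 986049 ≡ 588
762^64 ≡ 588^2 = 345744 ≡ 1020
762^128 ≡ 1020^2 = 1040400 ≡ 1232
235 = 128 + 64 + 32 + 8 + 2 + 1, so 762^235 ≡ 1232·1020·588·617·1108·762 ≡ 14 (mod 1249)
156·14 = 2184 ≡ 935 (mod 1249)
10 ≠ 935, so verification fails.

fails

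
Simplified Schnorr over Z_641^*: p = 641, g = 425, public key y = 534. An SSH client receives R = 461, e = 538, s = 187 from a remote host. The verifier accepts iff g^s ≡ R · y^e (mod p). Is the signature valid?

invalid

g^s mod p:
425^2 = 180625 ≡ 504
425^4 ≡ 504^2 = 254016 ≡ 180
425^8 ≡ 180^2 = 32400 ≡ 350
425^16 ≡ 350^2 = 122500 ≡ 69
425^32 ≡ 69^2 = 4761 ≡ 274
425^64 ≡ 274^2 = 75076 ≡ 79
425^128 ≡ 79^2 = 6241 ≡ 472
187 = 128 + 32 + 16 + 8 + 2 + 1, so 425^187 ≡ 472·274·69·350·504·425 ≡ 15 (mod 641)
R · y^e mod p:
534^2 = 285156 ≡ 552
534^4 ≡ 552^2 = 304704 ≡ 229
534^8 ≡ 229^2 = 52441 ≡ 520
534^16 ≡ 520^2 = 270400 ≡ 539
534^32 ≡ 539^2 = 290521 ≡ 148
534^64 ≡ 148^2 = 21904 ≡ 110
534^128 ≡ 110^2 = 12100 ≡ 562
534^256 ≡ 562^2 = 315844 ≡ 472
534^512 ≡ 472^2 = 222784 ≡ 357
538 = 512 + 16 + 8 + 2, so 534^538 ≡ 357·539·520·552 ≡ 281 (mod 641)
461·281 = 129541 ≡ 59 (mod 641)
15 ≠ 59; the check fails.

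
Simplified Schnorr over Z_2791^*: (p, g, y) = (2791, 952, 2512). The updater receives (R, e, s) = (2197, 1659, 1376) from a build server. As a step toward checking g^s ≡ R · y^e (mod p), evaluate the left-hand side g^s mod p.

952^2 = 906304 ≡ 2020
952^4 ≡ 2020^2 = 4080400 ≡ 2749
952^8 ≡ 2749^2 = 7557001 ≡ 1764
952^16 ≡ 1764^2 = 3111696 ≡ 2522
952^32 ≡ 2522^2 = 6360484 ≡ 2586
952^64 ≡ 2586^2 = 6687396 ≡ 160
952^128 ≡ 160^2 = 25600 ≡ 481
952^256 ≡ 481^2 = 231361 ≡ 2499
952^512 ≡ 2499^2 = 6245001 ≡ 1534
952^1024 ≡ 1534^2 = 2353156 ≡ 343
1376 = 1024 + 256 + 64 + 32, so 952^1376 ≡ 343·2499·160·2586 ≡ 951 (mod 2791)

951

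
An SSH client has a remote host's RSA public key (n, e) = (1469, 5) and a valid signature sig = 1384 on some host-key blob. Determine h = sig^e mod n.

1146

Squares mod 1469: sig^1≡1384, sig^2≡1349, sig^4≡1179
5 = 4 + 1, so sig^5 ≡ 1179·1384 ≡ 1146 (mod 1469)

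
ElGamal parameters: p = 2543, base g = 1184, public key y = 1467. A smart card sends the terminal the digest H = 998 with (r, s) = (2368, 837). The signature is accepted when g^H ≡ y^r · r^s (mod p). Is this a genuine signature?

forged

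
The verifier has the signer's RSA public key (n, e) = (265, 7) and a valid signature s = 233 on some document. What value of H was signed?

s^7 mod 265 = 247

247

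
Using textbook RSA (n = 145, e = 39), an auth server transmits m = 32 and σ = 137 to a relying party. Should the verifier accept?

reject

σ^2 ≡ 137^2 = 18769 ≡ 64
σ^4 ≡ 64^2 = 4096 ≡ 36
σ^8 ≡ 36^2 = 1296 ≡ 136
σ^16 ≡ 136^2 = 18496 ≡ 81
σ^32 ≡ 81^2 = 6561 ≡ 36
39 = 32 + 4 + 2 + 1, so σ^39 ≡ 36·36·64·137 ≡ 113 (mod 145)
113 ≠ 32, so verification fails.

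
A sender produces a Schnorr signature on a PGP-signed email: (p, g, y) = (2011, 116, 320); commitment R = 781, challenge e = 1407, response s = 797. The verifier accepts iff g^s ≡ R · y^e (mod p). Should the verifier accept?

g^s mod p:
116^2 = 13456 ≡ 1390
116^4 ≡ 1390^2 = 1932100 ≡ 1540
116^8 ≡ 1540^2 = 2371600 ≡ 631
116^16 ≡ 631^2 = 398161 ≡ 1994
116^32 ≡ 1994^2 = 3976036 ≡ 289
116^64 ≡ 289^2 = 83521 ≡ 1070
116^128 ≡ 1070^2 = 1144900 ≡ 641
116^256 ≡ 641^2 = 410881 ≡ 637
116^512 ≡ 637^2 = 405769 ≡ 1558
797 = 512 + 256 + 16 + 8 + 4 + 1, so 116^797 ≡ 1558·637·1994·631·1540·116 ≡ 838 (mod 2011)
R · y^e mod p:
320^2 = 102400 ≡ 1850
320^4 ≡ 1850^2 = 3422500 ≡ 1789
320^8 ≡ 1789^2 = 3200521 ≡ 1020
320^16 ≡ 1020^2 = 1040400 ≡ 713
320^32 ≡ 713^2 = 508369 ≡ 1597
320^64 ≡ 1597^2 = 2550409 ≡ 461
320^128 ≡ 461^2 = 212521 ≡ 1366
320^256 ≡ 1366^2 = 1865956 ≡ 1759
320^512 ≡ 1759^2 = 3094081 ≡ 1163
320^1024 ≡ 1163^2 = 1352569 ≡ 1177
1407 = 1024 + 256 + 64 + 32 + 16 + 8 + 4 + 2 + 1, so 320^1407 ≡ 1177·1759·461·1597·713·1020·1789·1850·320 ≡ 1958 (mod 2011)
781·1958 = 1529198 ≡ 838 (mod 2011)
838 ≡ 838 (mod 2011); signature holds.

accept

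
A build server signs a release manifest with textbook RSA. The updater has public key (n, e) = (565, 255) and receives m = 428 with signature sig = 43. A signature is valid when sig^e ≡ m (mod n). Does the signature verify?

Squares mod 565: sig^1≡43, sig^2≡154, sig^4≡551, sig^8≡196, sig^16≡561, sig^32≡16, sig^64≡256, sig^128≡561
255 = 128 + 64 + 32 + 16 + 8 + 4 + 2 + 1, so sig^255 ≡ 561·256·16·561·196·551·154·43 ≡ 342 (mod 565)
The recovered value 342 does not match the digest 428.

does not verify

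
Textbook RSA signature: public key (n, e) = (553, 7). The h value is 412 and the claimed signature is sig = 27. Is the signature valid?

sig^2 ≡ 27^2 = 729 ≡ 176
sig^4 ≡ 176^2 = 30976 ≡ 8
7 = 4 + 2 + 1, so sig^7 ≡ 8·176·27 ≡ 412 (mod 553)
Since 412 equals the digest 412, verification succeeds.

valid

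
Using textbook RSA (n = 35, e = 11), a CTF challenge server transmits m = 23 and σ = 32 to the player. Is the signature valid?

valid

σ^2 ≡ 32^2 = 1024 ≡ 9
σ^4 ≡ 9^2 = 81 ≡ 11
σ^8 ≡ 11^2 = 121 ≡ 16
11 = 8 + 2 + 1, so σ^11 ≡ 16·9·32 ≡ 23 (mod 35)
Since 23 equals the digest 23, verification succeeds.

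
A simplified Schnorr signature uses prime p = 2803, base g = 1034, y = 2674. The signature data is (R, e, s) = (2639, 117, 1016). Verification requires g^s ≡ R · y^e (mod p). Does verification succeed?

g^s mod p:
1034^2 = 1069156 ≡ 1213
1034^4 ≡ 1213^2 = 1471369 ≡ 2597
1034^8 ≡ 2597^2 = 6744409 ≡ 391
1034^16 ≡ 391^2 = 152881 ≡ 1519
1034^32 ≡ 1519^2 = 2307361 ≡ 492
1034^64 ≡ 492^2 = 242064 ≡ 1006
1034^128 ≡ 1006^2 = 1012036 ≡ 153
1034^256 ≡ 153^2 = 23409 ≡ 985
1034^512 ≡ 985^2 = 970225 ≡ 387
1016 = 512 + 256 + 128 + 64 + 32 + 16 + 8, so 1034^1016 ≡ 387·985·153·1006·492·1519·391 ≡ 806 (mod 2803)
R · y^e mod p:
2674^2 = 7150276 ≡ 2626
2674^4 ≡ 2626^2 = 6895876 ≡ 496
2674^8 ≡ 496^2 = 246016 ≡ 2155
2674^16 ≡ 2155^2 = 4644025 ≡ 2257
2674^32 ≡ 2257^2 = 5094049 ≡ 998
2674^64 ≡ 998^2 = 996004 ≡ 939
117 = 64 + 32 + 16 + 4 + 1, so 2674^117 ≡ 939·998·2257·496·2674 ≡ 348 (mod 2803)
2639·348 = 918372 ≡ 1791 (mod 2803)
806 ≠ 1791; the check fails.

fails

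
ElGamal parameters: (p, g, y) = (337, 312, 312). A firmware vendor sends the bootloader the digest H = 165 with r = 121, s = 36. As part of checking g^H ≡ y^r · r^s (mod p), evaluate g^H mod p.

312^2 = 97344 ≡ 288
312^4 ≡ 288^2 = 82944 ≡ 42
312^8 ≡ 42^2 = 1764 ≡ 79
312^16 ≡ 79^2 = 6241 ≡ 175
312^32 ≡ 175^2 = 30625 ≡ 295
312^64 ≡ 295^2 = 87025 ≡ 79
312^128 ≡ 79^2 = 6241 ≡ 175
165 = 128 + 32 + 4 + 1, so 312^165 ≡ 175·295·42·312 ≡ 200 (mod 337)

200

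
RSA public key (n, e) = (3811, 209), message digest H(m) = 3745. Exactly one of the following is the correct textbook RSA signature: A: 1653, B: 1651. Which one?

Candidate A: 1653^2 = 2732409 ≡ 3733; 1653^4 ≡ 3733^2 = 13935289 ≡ 2273; 1653^8 ≡ 2273^2 = 5166529 ≡ 2624; 1653^16 ≡ 2624^2 = 6885376 ≡ 2710; 1653^32 ≡ 2710^2 = 7344100 ≡ 303; 1653^64 ≡ 303^2 = 91809 ≡ 345; 1653^128 ≡ 345^2 = 119025 ≡ 884; 209 = 128 + 64 + 16 + 1, so 1653^209 ≡ 884·345·2710·1653 ≡ 2816 (mod 3811)
Candidate B: 1651^2 = 2725801 ≡ 936; 1651^4 ≡ 936^2 = 876096 ≡ 3377; 1651^8 ≡ 3377^2 = 11404129 ≡ 1617; 1651^16 ≡ 1617^2 = 2614689 ≡ 343; 1651^32 ≡ 343^2 = 117649 ≡ 3319; 1651^64 ≡ 3319^2 = 11015761 ≡ 1971; 1651^128 ≡ 1971^2 = 3884841 ≡ 1432; 209 = 128 + 64 + 16 + 1, so 1651^209 ≡ 1432·1971·343·1651 ≡ 3745 (mod 3811)
  → matches H(m) = 3745

B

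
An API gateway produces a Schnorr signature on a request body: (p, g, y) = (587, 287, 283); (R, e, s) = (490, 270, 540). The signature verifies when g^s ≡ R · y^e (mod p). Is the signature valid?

invalid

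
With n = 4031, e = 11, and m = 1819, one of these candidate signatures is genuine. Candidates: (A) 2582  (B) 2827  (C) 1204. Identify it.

C

Candidate A: 2582^11 mod 4031 = 1306
Candidate B: 2827^11 mod 4031 = 2212
Candidate C: 1204^11 mod 4031 = 1819
  → matches m = 1819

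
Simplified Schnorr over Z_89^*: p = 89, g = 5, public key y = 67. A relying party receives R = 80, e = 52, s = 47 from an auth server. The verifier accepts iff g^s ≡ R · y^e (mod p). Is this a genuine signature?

g^s mod p:
5^2 = 25
5^4 ≡ 25^2 = 625 ≡ 2
5^8 ≡ 2^2 = 4
5^16 ≡ 4^2 = 16
5^32 ≡ 16^2 = 256 ≡ 78
47 = 32 + 8 + 4 + 2 + 1, so 5^47 ≡ 78·4·2·25·5 ≡ 36 (mod 89)
R · y^e mod p:
67^2 = 4489 ≡ 39
67^4 ≡ 39^2 = 1521 ≡ 8
67^8 ≡ 8^2 = 64
67^16 ≡ 64^2 = 4096 ≡ 2
67^32 ≡ 2^2 = 4
52 = 32 + 16 + 4, so 67^52 ≡ 4·2·8 ≡ 64 (mod 89)
80·64 = 5120 ≡ 47 (mod 89)
36 ≠ 47; the check fails.

forged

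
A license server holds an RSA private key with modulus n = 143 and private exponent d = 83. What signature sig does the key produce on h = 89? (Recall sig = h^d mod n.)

h^83 mod 143 = 45

45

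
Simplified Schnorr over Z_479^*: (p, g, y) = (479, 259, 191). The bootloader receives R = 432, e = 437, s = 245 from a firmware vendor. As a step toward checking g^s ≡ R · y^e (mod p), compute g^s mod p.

319

259^2 = 67081 ≡ 21
259^4 ≡ 21^2 = 441
259^8 ≡ 441^2 = 194481 ≡ 7
259^16 ≡ 7^2 = 49
259^32 ≡ 49^2 = 2401 ≡ 6
259^64 ≡ 6^2 = 36
259^128 ≡ 36^2 = 1296 ≡ 338
245 = 128 + 64 + 32 + 16 + 4 + 1, so 259^245 ≡ 338·36·6·49·441·259 ≡ 319 (mod 479)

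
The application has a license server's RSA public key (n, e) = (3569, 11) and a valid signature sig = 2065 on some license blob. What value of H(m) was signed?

sig^2 ≡ 2065^2 = 4264225 ≡ 2839
sig^4 ≡ 2839^2 = 8059921 ≡ 1119
sig^8 ≡ 1119^2 = 1252161 ≡ 3011
11 = 8 + 2 + 1, so sig^11 ≡ 3011·2839·2065 ≡ 904 (mod 3569)

904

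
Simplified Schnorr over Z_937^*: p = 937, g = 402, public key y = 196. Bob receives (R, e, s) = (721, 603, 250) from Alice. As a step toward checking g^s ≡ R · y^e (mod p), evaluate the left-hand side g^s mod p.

171

402^2 = 161604 ≡ 440
402^4 ≡ 440^2 = 193600 ≡ 578
402^8 ≡ 578^2 = 334084 ≡ 512
402^16 ≡ 512^2 = 262144 ≡ 721
402^32 ≡ 721^2 = 519841 ≡ 743
402^64 ≡ 743^2 = 552049 ≡ 156
402^128 ≡ 156^2 = 24336 ≡ 911
250 = 128 + 64 + 32 + 16 + 8 + 2, so 402^250 ≡ 911·156·743·721·512·440 ≡ 171 (mod 937)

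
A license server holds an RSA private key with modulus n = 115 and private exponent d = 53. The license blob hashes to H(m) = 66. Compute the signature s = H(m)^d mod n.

51

Squares mod 115: (H(m))^1≡66, (H(m))^2≡101, (H(m))^4≡81, (H(m))^8≡6, (H(m))^16≡36, (H(m))^32≡31
53 = 32 + 16 + 4 + 1, so (H(m))^53 ≡ 31·36·81·66 ≡ 51 (mod 115)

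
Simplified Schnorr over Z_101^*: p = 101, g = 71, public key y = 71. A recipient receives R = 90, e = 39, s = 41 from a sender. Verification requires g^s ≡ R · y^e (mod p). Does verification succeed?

g^s mod p:
71^2 = 5041 ≡ 92
71^4 ≡ 92^2 = 8464 ≡ 81
71^8 ≡ 81^2 = 6561 ≡ 97
71^16 ≡ 97^2 = 9409 ≡ 16
71^32 ≡ 16^2 = 256 ≡ 54
41 = 32 + 8 + 1, so 71^41 ≡ 54·97·71 ≡ 16 (mod 101)
R · y^e mod p:
71^2 = 5041 ≡ 92
71^4 ≡ 92^2 = 8464 ≡ 81
71^8 ≡ 81^2 = 6561 ≡ 97
71^16 ≡ 97^2 = 9409 ≡ 16
71^32 ≡ 16^2 = 256 ≡ 54
39 = 32 + 4 + 2 + 1, so 71^39 ≡ 54·81·92·71 ≡ 88 (mod 101)
90·88 = 7920 ≡ 42 (mod 101)
16 ≠ 42; the check fails.

fails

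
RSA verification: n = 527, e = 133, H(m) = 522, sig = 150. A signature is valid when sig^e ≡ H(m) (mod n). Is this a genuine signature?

sig^133 mod 527 = 522
Since 522 equals the digest 522, verification succeeds.

genuine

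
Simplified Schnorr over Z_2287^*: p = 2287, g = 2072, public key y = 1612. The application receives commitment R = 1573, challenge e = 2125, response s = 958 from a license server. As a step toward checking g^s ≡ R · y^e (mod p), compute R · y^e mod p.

1320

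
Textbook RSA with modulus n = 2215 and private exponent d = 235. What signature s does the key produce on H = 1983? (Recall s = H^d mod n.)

1817

H^2 ≡ 1983^2 = 3932289 ≡ 664
H^4 ≡ 664^2 = 440896 ≡ 111
H^8 ≡ 111^2 = 12321 ≡ 1246
H^16 ≡ 1246^2 = 1552516 ≡ 2016
H^32 ≡ 2016^2 = 4064256 ≡ 1946
H^64 ≡ 1946^2 = 3786916 ≡ 1481
H^128 ≡ 1481^2 = 2193361 ≡ 511
235 = 128 + 64 + 32 + 8 + 2 + 1, so H^235 ≡ 511·1481·1946·1246·664·1983 ≡ 1817 (mod 2215)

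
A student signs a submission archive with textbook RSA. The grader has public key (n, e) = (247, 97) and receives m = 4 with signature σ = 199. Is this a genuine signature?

genuine

σ^2 ≡ 199^2 = 39601 ≡ 81
σ^4 ≡ 81^2 = 6561 ≡ 139
σ^8 ≡ 139^2 = 19321 ≡ 55
σ^16 ≡ 55^2 = 3025 ≡ 61
σ^32 ≡ 61^2 = 3721 ≡ 16
σ^64 ≡ 16^2 = 256 ≡ 9
97 = 64 + 32 + 1, so σ^97 ≡ 9·16·199 ≡ 4 (mod 247)
σ^97 mod 247 = 4 matches m.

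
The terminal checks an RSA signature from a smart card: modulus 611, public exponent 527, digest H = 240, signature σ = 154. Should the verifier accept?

σ^2 ≡ 154^2 = 23716 ≡ 498
σ^4 ≡ 498^2 = 248004 ≡ 549
σ^8 ≡ 549^2 = 301401 ≡ 178
σ^16 ≡ 178^2 = 31684 ≡ 523
σ^32 ≡ 523^2 = 273529 ≡ 412
σ^64 ≡ 412^2 = 169744 ≡ 497
σ^128 ≡ 497^2 = 247009 ≡ 165
σ^256 ≡ 165^2 = 27225 ≡ 341
σ^512 ≡ 341^2 = 116281 ≡ 191
527 = 512 + 8 + 4 + 2 + 1, so σ^527 ≡ 191·178·549·498·154 ≡ 240 (mod 611)
Since 240 equals the digest 240, verification succeeds.

accept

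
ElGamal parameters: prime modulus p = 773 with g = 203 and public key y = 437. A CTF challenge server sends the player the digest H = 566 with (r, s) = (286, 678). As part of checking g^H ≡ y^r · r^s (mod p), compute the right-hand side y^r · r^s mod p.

437^2 = 190969 ≡ 38
437^4 ≡ 38^2 = 1444 ≡ 671
437^8 ≡ 671^2 = 450241 ≡ 355
437^16 ≡ 355^2 = 126025 ≡ 26
437^32 ≡ 26^2 = 676
437^64 ≡ 676^2 = 456976 ≡ 133
437^128 ≡ 133^2 = 17689 ≡ 683
437^256 ≡ 683^2 = 466489 ≡ 370
286 = 256 + 16 + 8 + 4 + 2, so 437^286 ≡ 370·26·355·671·38 ≡ 154 (mod 773)
286^2 = 81796 ≡ 631
286^4 ≡ 631^2 = 398161 ≡ 66
286^8 ≡ 66^2 = 4356 ≡ 491
286^16 ≡ 491^2 = 241081 ≡ 678
286^32 ≡ 678^2 = 459684 ≡ 522
286^64 ≡ 522^2 = 272484 ≡ 388
286^128 ≡ 388^2 = 150544 ≡ 582
286^256 ≡ 582^2 = 338724 ≡ 150
286^512 ≡ 150^2 = 22500 ≡ 83
678 = 512 + 128 + 32 + 4 + 2, so 286^678 ≡ 83·582·522·66·631 ≡ 295 (mod 773)
y^r · r^s ≡ 154·295 = 45430 ≡ 596 (mod 773)

596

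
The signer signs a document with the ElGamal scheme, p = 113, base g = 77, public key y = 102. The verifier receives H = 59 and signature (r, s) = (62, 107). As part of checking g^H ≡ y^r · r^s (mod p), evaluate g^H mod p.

13

Squares mod 113: 77^1≡77, 77^2≡53, 77^4≡97, 77^8≡30, 77^16≡109, 77^32≡16
59 = 32 + 16 + 8 + 2 + 1, so 77^59 ≡ 16·109·30·53·77 ≡ 13 (mod 113)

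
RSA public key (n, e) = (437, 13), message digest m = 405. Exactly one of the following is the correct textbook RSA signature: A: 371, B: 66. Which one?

B

Candidate A: 371^2 = 137641 ≡ 423; 371^4 ≡ 423^2 = 178929 ≡ 196; 371^8 ≡ 196^2 = 38416 ≡ 397; 13 = 8 + 4 + 1, so 371^13 ≡ 397·196·371 ≡ 32 (mod 437)
Candidate B: 66^2 = 4356 ≡ 423; 66^4 ≡ 423^2 = 178929 ≡ 196; 66^8 ≡ 196^2 = 38416 ≡ 397; 13 = 8 + 4 + 1, so 66^13 ≡ 397·196·66 ≡ 405 (mod 437)
  → matches m = 405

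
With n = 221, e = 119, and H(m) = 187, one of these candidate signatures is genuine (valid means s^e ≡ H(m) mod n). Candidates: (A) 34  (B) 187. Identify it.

A

Candidate A: 34^119 mod 221 = 187
  → matches H(m) = 187
Candidate B: 187^119 mod 221 = 34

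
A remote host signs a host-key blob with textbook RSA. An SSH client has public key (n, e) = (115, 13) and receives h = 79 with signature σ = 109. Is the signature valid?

valid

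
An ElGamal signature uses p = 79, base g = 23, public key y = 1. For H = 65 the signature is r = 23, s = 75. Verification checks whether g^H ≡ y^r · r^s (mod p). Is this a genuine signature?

Left side g^H mod p:
Squares mod 79: 23^1≡23, 23^2≡55, 23^4≡23, 23^8≡55, 23^16≡23, 23^32≡55, 23^64≡23
65 = 64 + 1, so 23^65 ≡ 23·23 ≡ 55 (mod 79)
Right side y^r · r^s mod p:
Squares mod 79: 1^1≡1, 1^2≡1, 1^4≡1, 1^8≡1, 1^16≡1
23 = 16 + 4 + 2 + 1, so 1^23 ≡ 1·1·1·1 ≡ 1 (mod 79)
Squares mod 79: 23^1≡23, 23^2≡55, 23^4≡23, 23^8≡55, 23^16≡23, 23^32≡55, 23^64≡23
75 = 64 + 8 + 2 + 1, so 23^75 ≡ 23·55·55·23 ≡ 1 (mod 79)
1·1 = 1 ≡ 1 (mod 79)
55 ≠ 1, so verification fails.

forged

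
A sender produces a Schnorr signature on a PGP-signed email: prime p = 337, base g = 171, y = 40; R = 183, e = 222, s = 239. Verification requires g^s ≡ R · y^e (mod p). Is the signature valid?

g^s mod p:
171^2 = 29241 ≡ 259
171^4 ≡ 259^2 = 67081 ≡ 18
171^8 ≡ 18^2 = 324
171^16 ≡ 324^2 = 104976 ≡ 169
171^32 ≡ 169^2 = 28561 ≡ 253
171^64 ≡ 253^2 = 64009 ≡ 316
171^128 ≡ 316^2 = 99856 ≡ 104
239 = 128 + 64 + 32 + 8 + 4 + 2 + 1, so 171^239 ≡ 104·316·253·324·18·259·171 ≡ 93 (mod 337)
R · y^e mod p:
40^2 = 1600 ≡ 252
40^4 ≡ 252^2 = 63504 ≡ 148
40^8 ≡ 148^2 = 21904 ≡ 336
40^16 ≡ 336^2 = 112896 ≡ 1
40^32 ≡ 1^2 = 1
40^64 ≡ 1^2 = 1
40^128 ≡ 1^2 = 1
222 = 128 + 64 + 16 + 8 + 4 + 2, so 40^222 ≡ 1·1·1·336·148·252 ≡ 111 (mod 337)
183·111 = 20313 ≡ 93 (mod 337)
93 ≡ 93 (mod 337); signature holds.

valid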